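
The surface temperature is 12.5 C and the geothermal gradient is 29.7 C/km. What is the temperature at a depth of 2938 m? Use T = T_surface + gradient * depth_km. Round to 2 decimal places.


Convert depth to km: 2938 / 1000 = 2.938 km
Temperature increase = gradient * depth_km = 29.7 * 2.938 = 87.26 C
Temperature at depth = T_surface + delta_T = 12.5 + 87.26
T = 99.76 C

99.76


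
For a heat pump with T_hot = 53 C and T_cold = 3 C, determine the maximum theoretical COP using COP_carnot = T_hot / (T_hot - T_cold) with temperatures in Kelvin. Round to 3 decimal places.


Convert to Kelvin:
  T_hot = 53 + 273.15 = 326.15 K
  T_cold = 3 + 273.15 = 276.15 K
Apply Carnot COP formula:
  COP = T_hot_K / (T_hot_K - T_cold_K) = 326.15 / 50.0
  COP = 6.523

6.523


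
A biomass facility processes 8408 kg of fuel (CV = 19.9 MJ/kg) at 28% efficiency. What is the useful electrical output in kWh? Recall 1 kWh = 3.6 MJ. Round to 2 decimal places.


Total energy = mass * CV = 8408 * 19.9 = 167319.2 MJ
Useful energy = total * eta = 167319.2 * 0.28 = 46849.38 MJ
Convert to kWh: 46849.38 / 3.6
Useful energy = 13013.72 kWh

13013.72


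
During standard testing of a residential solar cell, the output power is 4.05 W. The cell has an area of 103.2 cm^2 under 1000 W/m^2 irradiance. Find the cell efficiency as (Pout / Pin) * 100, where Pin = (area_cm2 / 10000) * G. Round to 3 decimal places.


First compute the input power:
  Pin = area_cm2 / 10000 * G = 103.2 / 10000 * 1000 = 10.32 W
Then compute efficiency:
  Efficiency = (Pout / Pin) * 100 = (4.05 / 10.32) * 100
  Efficiency = 39.244%

39.244


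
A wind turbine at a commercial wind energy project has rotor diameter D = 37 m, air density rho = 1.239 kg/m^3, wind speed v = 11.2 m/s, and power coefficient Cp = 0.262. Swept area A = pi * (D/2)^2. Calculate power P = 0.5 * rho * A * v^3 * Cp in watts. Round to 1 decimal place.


Step 1 -- Compute swept area:
  A = pi * (D/2)^2 = pi * (37/2)^2 = 1075.21 m^2
Step 2 -- Apply wind power equation:
  P = 0.5 * rho * A * v^3 * Cp
  v^3 = 11.2^3 = 1404.928
  P = 0.5 * 1.239 * 1075.21 * 1404.928 * 0.262
  P = 245182.8 W

245182.8


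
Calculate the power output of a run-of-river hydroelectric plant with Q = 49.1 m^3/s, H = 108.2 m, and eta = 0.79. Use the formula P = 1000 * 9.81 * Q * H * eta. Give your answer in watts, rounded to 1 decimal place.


Apply the hydropower formula P = rho * g * Q * H * eta
rho * g = 1000 * 9.81 = 9810.0
P = 9810.0 * 49.1 * 108.2 * 0.79
P = 41172273.7 W

41172273.7


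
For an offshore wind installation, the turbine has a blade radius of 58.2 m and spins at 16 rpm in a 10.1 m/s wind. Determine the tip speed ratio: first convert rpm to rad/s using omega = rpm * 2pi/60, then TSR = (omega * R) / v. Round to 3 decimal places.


Convert rotational speed to rad/s:
  omega = 16 * 2 * pi / 60 = 1.6755 rad/s
Compute tip speed:
  v_tip = omega * R = 1.6755 * 58.2 = 97.515 m/s
Tip speed ratio:
  TSR = v_tip / v_wind = 97.515 / 10.1 = 9.655

9.655


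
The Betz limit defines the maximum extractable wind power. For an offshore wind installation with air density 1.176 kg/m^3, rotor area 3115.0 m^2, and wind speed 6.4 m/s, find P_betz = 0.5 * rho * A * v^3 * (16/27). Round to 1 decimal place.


The Betz coefficient Cp_max = 16/27 = 0.5926
v^3 = 6.4^3 = 262.144
P_betz = 0.5 * rho * A * v^3 * Cp_max
P_betz = 0.5 * 1.176 * 3115.0 * 262.144 * 0.5926
P_betz = 284532.3 W

284532.3


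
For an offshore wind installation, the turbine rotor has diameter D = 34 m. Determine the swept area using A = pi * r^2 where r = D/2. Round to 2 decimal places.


Compute the rotor radius:
  r = D / 2 = 34 / 2 = 17.0 m
Calculate swept area:
  A = pi * r^2 = pi * 17.0^2
  A = 907.92 m^2

907.92


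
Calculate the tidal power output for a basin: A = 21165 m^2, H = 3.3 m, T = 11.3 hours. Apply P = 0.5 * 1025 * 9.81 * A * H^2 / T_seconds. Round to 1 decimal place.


Convert period to seconds: T = 11.3 * 3600 = 40680.0 s
H^2 = 3.3^2 = 10.89
P = 0.5 * rho * g * A * H^2 / T
P = 0.5 * 1025 * 9.81 * 21165 * 10.89 / 40680.0
P = 28485.8 W

28485.8


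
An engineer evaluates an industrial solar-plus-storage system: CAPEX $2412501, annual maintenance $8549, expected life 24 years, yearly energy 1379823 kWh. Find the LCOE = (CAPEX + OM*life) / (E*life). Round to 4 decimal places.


Total cost = CAPEX + OM * lifetime = 2412501 + 8549 * 24 = 2412501 + 205176 = 2617677
Total generation = annual * lifetime = 1379823 * 24 = 33115752 kWh
LCOE = 2617677 / 33115752
LCOE = 0.0790 $/kWh

0.0790


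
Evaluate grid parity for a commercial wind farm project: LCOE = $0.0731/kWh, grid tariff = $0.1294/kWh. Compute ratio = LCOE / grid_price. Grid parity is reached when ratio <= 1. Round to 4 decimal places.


Compare LCOE to grid price:
  LCOE = $0.0731/kWh, Grid price = $0.1294/kWh
  Ratio = LCOE / grid_price = 0.0731 / 0.1294 = 0.5649
  Grid parity achieved (ratio <= 1)? yes

0.5649


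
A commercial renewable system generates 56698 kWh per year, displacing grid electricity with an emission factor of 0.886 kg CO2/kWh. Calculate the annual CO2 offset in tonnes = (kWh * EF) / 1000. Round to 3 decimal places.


CO2 offset in kg = generation * emission_factor
CO2 offset = 56698 * 0.886 = 50234.43 kg
Convert to tonnes:
  CO2 offset = 50234.43 / 1000 = 50.234 tonnes

50.234


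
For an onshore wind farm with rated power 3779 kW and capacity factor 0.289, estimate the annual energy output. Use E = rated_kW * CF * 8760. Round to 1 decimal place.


Annual energy = rated_kW * capacity_factor * hours_per_year
Given: P_rated = 3779 kW, CF = 0.289, hours = 8760
E = 3779 * 0.289 * 8760
E = 9567067.6 kWh

9567067.6


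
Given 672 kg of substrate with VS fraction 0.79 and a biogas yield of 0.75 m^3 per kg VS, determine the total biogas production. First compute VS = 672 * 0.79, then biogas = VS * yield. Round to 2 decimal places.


Compute volatile solids:
  VS = mass * VS_fraction = 672 * 0.79 = 530.88 kg
Calculate biogas volume:
  Biogas = VS * specific_yield = 530.88 * 0.75
  Biogas = 398.16 m^3

398.16


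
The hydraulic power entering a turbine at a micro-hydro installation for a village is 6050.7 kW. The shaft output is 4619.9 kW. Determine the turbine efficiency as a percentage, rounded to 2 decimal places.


Turbine efficiency = (output power / input power) * 100
eta = (4619.9 / 6050.7) * 100
eta = 76.35%

76.35


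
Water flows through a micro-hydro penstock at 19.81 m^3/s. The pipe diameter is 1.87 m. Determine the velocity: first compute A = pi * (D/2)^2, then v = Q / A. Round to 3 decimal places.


Compute pipe cross-sectional area:
  A = pi * (D/2)^2 = pi * (1.87/2)^2 = 2.7465 m^2
Calculate velocity:
  v = Q / A = 19.81 / 2.7465
  v = 7.213 m/s

7.213


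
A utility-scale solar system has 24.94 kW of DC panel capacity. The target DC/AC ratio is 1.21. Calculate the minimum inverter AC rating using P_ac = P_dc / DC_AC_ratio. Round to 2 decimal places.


The inverter AC capacity is determined by the DC/AC ratio.
Given: P_dc = 24.94 kW, DC/AC ratio = 1.21
P_ac = P_dc / ratio = 24.94 / 1.21
P_ac = 20.61 kW

20.61


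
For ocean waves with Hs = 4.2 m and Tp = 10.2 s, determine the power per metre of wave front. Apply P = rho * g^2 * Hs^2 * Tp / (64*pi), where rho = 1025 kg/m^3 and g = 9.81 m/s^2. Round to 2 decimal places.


Apply wave power formula:
  g^2 = 9.81^2 = 96.2361
  Hs^2 = 4.2^2 = 17.64
  Numerator = rho * g^2 * Hs^2 * Tp = 1025 * 96.2361 * 17.64 * 10.2 = 17748458.23
  Denominator = 64 * pi = 201.0619
  P = 17748458.23 / 201.0619 = 88273.59 W/m

88273.59


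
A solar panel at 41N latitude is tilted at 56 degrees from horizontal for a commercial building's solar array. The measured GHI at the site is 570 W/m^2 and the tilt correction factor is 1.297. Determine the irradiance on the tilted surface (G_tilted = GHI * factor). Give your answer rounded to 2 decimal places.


Identify the given values:
  GHI = 570 W/m^2, tilt correction factor = 1.297
Apply the formula G_tilted = GHI * factor:
  G_tilted = 570 * 1.297
  G_tilted = 739.29 W/m^2

739.29


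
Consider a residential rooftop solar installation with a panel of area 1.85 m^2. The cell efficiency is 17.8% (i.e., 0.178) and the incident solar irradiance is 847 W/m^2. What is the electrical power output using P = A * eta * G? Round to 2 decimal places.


Use the solar power formula P = A * eta * G.
Given: A = 1.85 m^2, eta = 0.178, G = 847 W/m^2
P = 1.85 * 0.178 * 847
P = 278.92 W

278.92


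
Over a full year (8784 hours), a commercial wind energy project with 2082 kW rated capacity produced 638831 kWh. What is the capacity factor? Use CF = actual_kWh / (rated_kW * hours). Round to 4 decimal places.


Capacity factor = actual output / maximum possible output
Maximum possible = rated * hours = 2082 * 8784 = 18288288 kWh
CF = 638831 / 18288288
CF = 0.0349

0.0349


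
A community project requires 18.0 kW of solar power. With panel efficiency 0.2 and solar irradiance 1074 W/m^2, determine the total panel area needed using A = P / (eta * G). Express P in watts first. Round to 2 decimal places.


Convert target power to watts: P = 18.0 * 1000 = 18000.0 W
Compute denominator: eta * G = 0.2 * 1074 = 214.8
Required area A = P / (eta * G) = 18000.0 / 214.8
A = 83.80 m^2

83.80


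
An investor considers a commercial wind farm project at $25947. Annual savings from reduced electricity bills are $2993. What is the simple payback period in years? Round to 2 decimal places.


Simple payback period = initial cost / annual savings
Payback = 25947 / 2993
Payback = 8.67 years

8.67


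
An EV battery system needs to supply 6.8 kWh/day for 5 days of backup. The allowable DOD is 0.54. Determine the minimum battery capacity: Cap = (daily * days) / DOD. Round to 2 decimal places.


Total energy needed = daily * days = 6.8 * 5 = 34.0 kWh
Account for depth of discharge:
  Cap = total_energy / DOD = 34.0 / 0.54
  Cap = 62.96 kWh

62.96


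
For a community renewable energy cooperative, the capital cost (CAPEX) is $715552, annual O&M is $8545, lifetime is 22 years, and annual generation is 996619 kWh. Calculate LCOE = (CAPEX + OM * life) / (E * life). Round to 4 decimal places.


Total cost = CAPEX + OM * lifetime = 715552 + 8545 * 22 = 715552 + 187990 = 903542
Total generation = annual * lifetime = 996619 * 22 = 21925618 kWh
LCOE = 903542 / 21925618
LCOE = 0.0412 $/kWh

0.0412


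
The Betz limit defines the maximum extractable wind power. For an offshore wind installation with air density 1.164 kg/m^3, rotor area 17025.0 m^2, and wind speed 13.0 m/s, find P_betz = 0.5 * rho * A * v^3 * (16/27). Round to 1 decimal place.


The Betz coefficient Cp_max = 16/27 = 0.5926
v^3 = 13.0^3 = 2197.0
P_betz = 0.5 * rho * A * v^3 * Cp_max
P_betz = 0.5 * 1.164 * 17025.0 * 2197.0 * 0.5926
P_betz = 12900198.1 W

12900198.1


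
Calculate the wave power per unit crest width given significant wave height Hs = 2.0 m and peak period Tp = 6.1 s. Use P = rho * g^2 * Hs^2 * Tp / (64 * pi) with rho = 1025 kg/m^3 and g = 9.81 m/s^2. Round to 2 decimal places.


Apply wave power formula:
  g^2 = 9.81^2 = 96.2361
  Hs^2 = 2.0^2 = 4.0
  Numerator = rho * g^2 * Hs^2 * Tp = 1025 * 96.2361 * 4.0 * 6.1 = 2406864.86
  Denominator = 64 * pi = 201.0619
  P = 2406864.86 / 201.0619 = 11970.76 W/m

11970.76


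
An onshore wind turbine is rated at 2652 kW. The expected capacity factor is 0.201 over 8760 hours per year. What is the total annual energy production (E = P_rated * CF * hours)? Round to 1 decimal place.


Annual energy = rated_kW * capacity_factor * hours_per_year
Given: P_rated = 2652 kW, CF = 0.201, hours = 8760
E = 2652 * 0.201 * 8760
E = 4669535.5 kWh

4669535.5


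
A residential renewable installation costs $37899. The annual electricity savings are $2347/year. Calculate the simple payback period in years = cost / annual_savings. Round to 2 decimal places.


Simple payback period = initial cost / annual savings
Payback = 37899 / 2347
Payback = 16.15 years

16.15


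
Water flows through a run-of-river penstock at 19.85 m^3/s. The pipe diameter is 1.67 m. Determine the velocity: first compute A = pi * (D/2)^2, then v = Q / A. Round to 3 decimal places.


Compute pipe cross-sectional area:
  A = pi * (D/2)^2 = pi * (1.67/2)^2 = 2.1904 m^2
Calculate velocity:
  v = Q / A = 19.85 / 2.1904
  v = 9.062 m/s

9.062


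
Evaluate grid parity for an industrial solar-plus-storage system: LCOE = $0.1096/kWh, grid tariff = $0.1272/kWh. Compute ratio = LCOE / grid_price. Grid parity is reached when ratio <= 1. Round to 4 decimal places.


Compare LCOE to grid price:
  LCOE = $0.1096/kWh, Grid price = $0.1272/kWh
  Ratio = LCOE / grid_price = 0.1096 / 0.1272 = 0.8616
  Grid parity achieved (ratio <= 1)? yes

0.8616


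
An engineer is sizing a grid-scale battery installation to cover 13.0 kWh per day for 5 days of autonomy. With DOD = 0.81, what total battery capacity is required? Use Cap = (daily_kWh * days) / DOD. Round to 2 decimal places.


Total energy needed = daily * days = 13.0 * 5 = 65.0 kWh
Account for depth of discharge:
  Cap = total_energy / DOD = 65.0 / 0.81
  Cap = 80.25 kWh

80.25


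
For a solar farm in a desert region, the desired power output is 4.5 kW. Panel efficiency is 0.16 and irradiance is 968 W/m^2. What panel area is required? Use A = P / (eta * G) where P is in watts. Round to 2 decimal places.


Convert target power to watts: P = 4.5 * 1000 = 4500.0 W
Compute denominator: eta * G = 0.16 * 968 = 154.88
Required area A = P / (eta * G) = 4500.0 / 154.88
A = 29.05 m^2

29.05


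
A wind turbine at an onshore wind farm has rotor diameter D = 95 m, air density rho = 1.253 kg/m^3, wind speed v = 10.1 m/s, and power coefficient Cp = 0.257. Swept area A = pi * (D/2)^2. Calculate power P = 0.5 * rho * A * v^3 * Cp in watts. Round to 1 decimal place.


Step 1 -- Compute swept area:
  A = pi * (D/2)^2 = pi * (95/2)^2 = 7088.22 m^2
Step 2 -- Apply wind power equation:
  P = 0.5 * rho * A * v^3 * Cp
  v^3 = 10.1^3 = 1030.301
  P = 0.5 * 1.253 * 7088.22 * 1030.301 * 0.257
  P = 1175859.4 W

1175859.4


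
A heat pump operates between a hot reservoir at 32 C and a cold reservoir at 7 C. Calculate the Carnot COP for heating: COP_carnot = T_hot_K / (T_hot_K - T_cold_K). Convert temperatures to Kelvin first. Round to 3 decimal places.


Convert to Kelvin:
  T_hot = 32 + 273.15 = 305.15 K
  T_cold = 7 + 273.15 = 280.15 K
Apply Carnot COP formula:
  COP = T_hot_K / (T_hot_K - T_cold_K) = 305.15 / 25.0
  COP = 12.206

12.206


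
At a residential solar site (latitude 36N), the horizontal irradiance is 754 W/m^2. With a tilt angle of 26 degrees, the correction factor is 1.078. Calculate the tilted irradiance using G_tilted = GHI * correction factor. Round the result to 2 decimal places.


Identify the given values:
  GHI = 754 W/m^2, tilt correction factor = 1.078
Apply the formula G_tilted = GHI * factor:
  G_tilted = 754 * 1.078
  G_tilted = 812.81 W/m^2

812.81


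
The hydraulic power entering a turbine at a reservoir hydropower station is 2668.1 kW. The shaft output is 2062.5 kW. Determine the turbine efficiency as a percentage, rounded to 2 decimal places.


Turbine efficiency = (output power / input power) * 100
eta = (2062.5 / 2668.1) * 100
eta = 77.30%

77.30


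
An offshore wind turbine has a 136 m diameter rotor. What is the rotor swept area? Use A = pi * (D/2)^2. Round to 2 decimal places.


Compute the rotor radius:
  r = D / 2 = 136 / 2 = 68.0 m
Calculate swept area:
  A = pi * r^2 = pi * 68.0^2
  A = 14526.72 m^2

14526.72


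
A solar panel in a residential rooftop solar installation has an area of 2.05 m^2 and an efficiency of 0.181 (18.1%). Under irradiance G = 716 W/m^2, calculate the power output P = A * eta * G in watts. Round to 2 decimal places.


Use the solar power formula P = A * eta * G.
Given: A = 2.05 m^2, eta = 0.181, G = 716 W/m^2
P = 2.05 * 0.181 * 716
P = 265.67 W

265.67


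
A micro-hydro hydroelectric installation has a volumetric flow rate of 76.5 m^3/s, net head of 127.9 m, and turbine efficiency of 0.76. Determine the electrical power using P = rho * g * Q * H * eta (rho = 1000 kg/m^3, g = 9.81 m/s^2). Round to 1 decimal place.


Apply the hydropower formula P = rho * g * Q * H * eta
rho * g = 1000 * 9.81 = 9810.0
P = 9810.0 * 76.5 * 127.9 * 0.76
P = 72948199.9 W

72948199.9


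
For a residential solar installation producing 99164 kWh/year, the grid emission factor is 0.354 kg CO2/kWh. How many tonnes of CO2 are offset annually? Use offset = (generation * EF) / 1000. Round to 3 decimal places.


CO2 offset in kg = generation * emission_factor
CO2 offset = 99164 * 0.354 = 35104.06 kg
Convert to tonnes:
  CO2 offset = 35104.06 / 1000 = 35.104 tonnes

35.104


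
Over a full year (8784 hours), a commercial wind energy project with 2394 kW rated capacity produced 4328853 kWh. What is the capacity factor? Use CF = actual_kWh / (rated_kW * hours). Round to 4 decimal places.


Capacity factor = actual output / maximum possible output
Maximum possible = rated * hours = 2394 * 8784 = 21028896 kWh
CF = 4328853 / 21028896
CF = 0.2059

0.2059


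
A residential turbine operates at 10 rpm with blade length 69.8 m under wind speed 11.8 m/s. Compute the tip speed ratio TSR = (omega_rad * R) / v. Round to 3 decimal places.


Convert rotational speed to rad/s:
  omega = 10 * 2 * pi / 60 = 1.0472 rad/s
Compute tip speed:
  v_tip = omega * R = 1.0472 * 69.8 = 73.094 m/s
Tip speed ratio:
  TSR = v_tip / v_wind = 73.094 / 11.8 = 6.194

6.194


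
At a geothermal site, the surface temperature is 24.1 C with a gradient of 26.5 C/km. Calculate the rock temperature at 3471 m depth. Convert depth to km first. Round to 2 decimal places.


Convert depth to km: 3471 / 1000 = 3.471 km
Temperature increase = gradient * depth_km = 26.5 * 3.471 = 91.98 C
Temperature at depth = T_surface + delta_T = 24.1 + 91.98
T = 116.08 C

116.08


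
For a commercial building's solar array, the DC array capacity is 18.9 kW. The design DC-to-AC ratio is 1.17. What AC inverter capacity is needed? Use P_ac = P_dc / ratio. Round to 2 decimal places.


The inverter AC capacity is determined by the DC/AC ratio.
Given: P_dc = 18.9 kW, DC/AC ratio = 1.17
P_ac = P_dc / ratio = 18.9 / 1.17
P_ac = 16.15 kW

16.15


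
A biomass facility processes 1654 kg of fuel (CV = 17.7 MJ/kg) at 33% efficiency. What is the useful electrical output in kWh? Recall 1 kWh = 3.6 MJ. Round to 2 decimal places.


Total energy = mass * CV = 1654 * 17.7 = 29275.8 MJ
Useful energy = total * eta = 29275.8 * 0.33 = 9661.01 MJ
Convert to kWh: 9661.01 / 3.6
Useful energy = 2683.62 kWh

2683.62


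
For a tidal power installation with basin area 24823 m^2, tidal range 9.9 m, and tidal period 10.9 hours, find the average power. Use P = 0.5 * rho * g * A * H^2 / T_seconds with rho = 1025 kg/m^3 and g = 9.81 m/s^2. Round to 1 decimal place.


Convert period to seconds: T = 10.9 * 3600 = 39240.0 s
H^2 = 9.9^2 = 98.01
P = 0.5 * rho * g * A * H^2 / T
P = 0.5 * 1025 * 9.81 * 24823 * 98.01 / 39240.0
P = 311715.6 W

311715.6


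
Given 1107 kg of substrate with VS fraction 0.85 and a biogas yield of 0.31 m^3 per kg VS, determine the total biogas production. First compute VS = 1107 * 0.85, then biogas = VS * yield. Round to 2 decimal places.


Compute volatile solids:
  VS = mass * VS_fraction = 1107 * 0.85 = 940.95 kg
Calculate biogas volume:
  Biogas = VS * specific_yield = 940.95 * 0.31
  Biogas = 291.69 m^3

291.69


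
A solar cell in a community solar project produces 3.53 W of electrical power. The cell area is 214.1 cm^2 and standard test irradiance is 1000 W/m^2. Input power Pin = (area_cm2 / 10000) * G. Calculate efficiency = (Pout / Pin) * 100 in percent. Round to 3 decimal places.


First compute the input power:
  Pin = area_cm2 / 10000 * G = 214.1 / 10000 * 1000 = 21.41 W
Then compute efficiency:
  Efficiency = (Pout / Pin) * 100 = (3.53 / 21.41) * 100
  Efficiency = 16.488%

16.488


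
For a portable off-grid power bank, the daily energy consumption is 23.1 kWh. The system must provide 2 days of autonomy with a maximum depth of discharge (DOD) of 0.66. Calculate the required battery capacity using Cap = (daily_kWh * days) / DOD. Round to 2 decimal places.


Total energy needed = daily * days = 23.1 * 2 = 46.2 kWh
Account for depth of discharge:
  Cap = total_energy / DOD = 46.2 / 0.66
  Cap = 70.00 kWh

70.00


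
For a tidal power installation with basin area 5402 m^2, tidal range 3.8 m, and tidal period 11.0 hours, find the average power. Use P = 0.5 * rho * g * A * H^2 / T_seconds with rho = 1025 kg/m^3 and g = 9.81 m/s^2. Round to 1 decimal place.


Convert period to seconds: T = 11.0 * 3600 = 39600.0 s
H^2 = 3.8^2 = 14.44
P = 0.5 * rho * g * A * H^2 / T
P = 0.5 * 1025 * 9.81 * 5402 * 14.44 / 39600.0
P = 9903.5 W

9903.5


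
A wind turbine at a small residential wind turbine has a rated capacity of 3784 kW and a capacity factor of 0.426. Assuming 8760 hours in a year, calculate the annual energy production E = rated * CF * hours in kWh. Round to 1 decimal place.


Annual energy = rated_kW * capacity_factor * hours_per_year
Given: P_rated = 3784 kW, CF = 0.426, hours = 8760
E = 3784 * 0.426 * 8760
E = 14120979.8 kWh

14120979.8


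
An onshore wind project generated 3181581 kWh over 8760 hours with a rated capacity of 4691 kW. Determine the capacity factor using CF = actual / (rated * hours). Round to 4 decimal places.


Capacity factor = actual output / maximum possible output
Maximum possible = rated * hours = 4691 * 8760 = 41093160 kWh
CF = 3181581 / 41093160
CF = 0.0774

0.0774


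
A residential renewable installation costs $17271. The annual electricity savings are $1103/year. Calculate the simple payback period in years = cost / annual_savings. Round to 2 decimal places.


Simple payback period = initial cost / annual savings
Payback = 17271 / 1103
Payback = 15.66 years

15.66


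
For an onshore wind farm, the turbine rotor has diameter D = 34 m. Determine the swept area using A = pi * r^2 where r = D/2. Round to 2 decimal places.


Compute the rotor radius:
  r = D / 2 = 34 / 2 = 17.0 m
Calculate swept area:
  A = pi * r^2 = pi * 17.0^2
  A = 907.92 m^2

907.92


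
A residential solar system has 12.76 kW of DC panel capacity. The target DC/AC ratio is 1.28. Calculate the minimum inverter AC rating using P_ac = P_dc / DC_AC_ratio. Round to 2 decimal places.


The inverter AC capacity is determined by the DC/AC ratio.
Given: P_dc = 12.76 kW, DC/AC ratio = 1.28
P_ac = P_dc / ratio = 12.76 / 1.28
P_ac = 9.97 kW

9.97


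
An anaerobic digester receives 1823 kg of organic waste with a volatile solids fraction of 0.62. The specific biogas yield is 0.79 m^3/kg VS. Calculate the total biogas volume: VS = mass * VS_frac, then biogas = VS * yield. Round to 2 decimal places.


Compute volatile solids:
  VS = mass * VS_fraction = 1823 * 0.62 = 1130.26 kg
Calculate biogas volume:
  Biogas = VS * specific_yield = 1130.26 * 0.79
  Biogas = 892.91 m^3

892.91


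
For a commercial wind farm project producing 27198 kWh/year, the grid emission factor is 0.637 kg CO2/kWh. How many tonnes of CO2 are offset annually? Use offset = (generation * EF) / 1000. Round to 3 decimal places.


CO2 offset in kg = generation * emission_factor
CO2 offset = 27198 * 0.637 = 17325.13 kg
Convert to tonnes:
  CO2 offset = 17325.13 / 1000 = 17.325 tonnes

17.325


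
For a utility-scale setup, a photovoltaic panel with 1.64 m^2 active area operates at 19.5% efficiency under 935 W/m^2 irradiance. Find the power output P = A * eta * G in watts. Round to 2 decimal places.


Use the solar power formula P = A * eta * G.
Given: A = 1.64 m^2, eta = 0.195, G = 935 W/m^2
P = 1.64 * 0.195 * 935
P = 299.01 W

299.01


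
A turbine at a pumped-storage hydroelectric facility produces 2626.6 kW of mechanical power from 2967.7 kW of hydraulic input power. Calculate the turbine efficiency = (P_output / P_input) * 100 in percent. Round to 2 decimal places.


Turbine efficiency = (output power / input power) * 100
eta = (2626.6 / 2967.7) * 100
eta = 88.51%

88.51


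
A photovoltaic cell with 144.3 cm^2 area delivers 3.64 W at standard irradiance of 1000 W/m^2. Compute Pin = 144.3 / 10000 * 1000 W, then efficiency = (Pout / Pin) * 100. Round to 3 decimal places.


First compute the input power:
  Pin = area_cm2 / 10000 * G = 144.3 / 10000 * 1000 = 14.43 W
Then compute efficiency:
  Efficiency = (Pout / Pin) * 100 = (3.64 / 14.43) * 100
  Efficiency = 25.225%

25.225


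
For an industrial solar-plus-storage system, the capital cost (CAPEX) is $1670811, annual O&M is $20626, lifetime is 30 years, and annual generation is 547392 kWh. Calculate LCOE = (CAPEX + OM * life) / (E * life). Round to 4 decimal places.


Total cost = CAPEX + OM * lifetime = 1670811 + 20626 * 30 = 1670811 + 618780 = 2289591
Total generation = annual * lifetime = 547392 * 30 = 16421760 kWh
LCOE = 2289591 / 16421760
LCOE = 0.1394 $/kWh

0.1394


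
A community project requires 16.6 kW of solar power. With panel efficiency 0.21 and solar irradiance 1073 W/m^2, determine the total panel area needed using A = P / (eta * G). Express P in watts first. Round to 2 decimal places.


Convert target power to watts: P = 16.6 * 1000 = 16600.0 W
Compute denominator: eta * G = 0.21 * 1073 = 225.33
Required area A = P / (eta * G) = 16600.0 / 225.33
A = 73.67 m^2

73.67


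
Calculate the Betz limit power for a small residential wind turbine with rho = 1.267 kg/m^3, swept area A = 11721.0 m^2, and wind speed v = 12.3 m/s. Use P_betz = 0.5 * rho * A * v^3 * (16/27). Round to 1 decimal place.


The Betz coefficient Cp_max = 16/27 = 0.5926
v^3 = 12.3^3 = 1860.867
P_betz = 0.5 * rho * A * v^3 * Cp_max
P_betz = 0.5 * 1.267 * 11721.0 * 1860.867 * 0.5926
P_betz = 8188094.3 W

8188094.3


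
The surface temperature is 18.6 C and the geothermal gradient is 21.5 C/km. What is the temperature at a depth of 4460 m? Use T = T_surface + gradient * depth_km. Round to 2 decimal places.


Convert depth to km: 4460 / 1000 = 4.46 km
Temperature increase = gradient * depth_km = 21.5 * 4.46 = 95.89 C
Temperature at depth = T_surface + delta_T = 18.6 + 95.89
T = 114.49 C

114.49


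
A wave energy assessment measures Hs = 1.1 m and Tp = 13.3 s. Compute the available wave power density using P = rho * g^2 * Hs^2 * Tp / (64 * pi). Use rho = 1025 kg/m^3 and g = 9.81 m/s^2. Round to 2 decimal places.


Apply wave power formula:
  g^2 = 9.81^2 = 96.2361
  Hs^2 = 1.1^2 = 1.21
  Numerator = rho * g^2 * Hs^2 * Tp = 1025 * 96.2361 * 1.21 * 13.3 = 1587445.75
  Denominator = 64 * pi = 201.0619
  P = 1587445.75 / 201.0619 = 7895.31 W/m

7895.31


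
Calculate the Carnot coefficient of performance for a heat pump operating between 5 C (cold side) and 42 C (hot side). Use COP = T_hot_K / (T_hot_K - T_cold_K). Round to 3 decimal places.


Convert to Kelvin:
  T_hot = 42 + 273.15 = 315.15 K
  T_cold = 5 + 273.15 = 278.15 K
Apply Carnot COP formula:
  COP = T_hot_K / (T_hot_K - T_cold_K) = 315.15 / 37.0
  COP = 8.518

8.518


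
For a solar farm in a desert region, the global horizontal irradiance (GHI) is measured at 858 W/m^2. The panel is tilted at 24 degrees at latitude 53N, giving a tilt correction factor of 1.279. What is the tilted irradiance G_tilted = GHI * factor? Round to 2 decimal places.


Identify the given values:
  GHI = 858 W/m^2, tilt correction factor = 1.279
Apply the formula G_tilted = GHI * factor:
  G_tilted = 858 * 1.279
  G_tilted = 1097.38 W/m^2

1097.38


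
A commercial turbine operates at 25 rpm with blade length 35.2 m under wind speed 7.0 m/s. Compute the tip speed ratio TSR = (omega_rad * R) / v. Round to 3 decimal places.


Convert rotational speed to rad/s:
  omega = 25 * 2 * pi / 60 = 2.618 rad/s
Compute tip speed:
  v_tip = omega * R = 2.618 * 35.2 = 92.153 m/s
Tip speed ratio:
  TSR = v_tip / v_wind = 92.153 / 7.0 = 13.165

13.165


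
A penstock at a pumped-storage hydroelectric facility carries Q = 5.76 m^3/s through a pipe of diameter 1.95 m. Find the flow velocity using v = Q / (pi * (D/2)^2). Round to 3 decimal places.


Compute pipe cross-sectional area:
  A = pi * (D/2)^2 = pi * (1.95/2)^2 = 2.9865 m^2
Calculate velocity:
  v = Q / A = 5.76 / 2.9865
  v = 1.929 m/s

1.929


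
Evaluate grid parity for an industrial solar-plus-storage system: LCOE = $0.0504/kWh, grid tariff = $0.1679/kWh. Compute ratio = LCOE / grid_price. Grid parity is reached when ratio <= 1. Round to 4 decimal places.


Compare LCOE to grid price:
  LCOE = $0.0504/kWh, Grid price = $0.1679/kWh
  Ratio = LCOE / grid_price = 0.0504 / 0.1679 = 0.3002
  Grid parity achieved (ratio <= 1)? yes

0.3002


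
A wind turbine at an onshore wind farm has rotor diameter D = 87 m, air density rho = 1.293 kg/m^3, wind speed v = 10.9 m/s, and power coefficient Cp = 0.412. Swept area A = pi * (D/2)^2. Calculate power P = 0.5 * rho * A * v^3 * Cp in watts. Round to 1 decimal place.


Step 1 -- Compute swept area:
  A = pi * (D/2)^2 = pi * (87/2)^2 = 5944.68 m^2
Step 2 -- Apply wind power equation:
  P = 0.5 * rho * A * v^3 * Cp
  v^3 = 10.9^3 = 1295.029
  P = 0.5 * 1.293 * 5944.68 * 1295.029 * 0.412
  P = 2050565.4 W

2050565.4


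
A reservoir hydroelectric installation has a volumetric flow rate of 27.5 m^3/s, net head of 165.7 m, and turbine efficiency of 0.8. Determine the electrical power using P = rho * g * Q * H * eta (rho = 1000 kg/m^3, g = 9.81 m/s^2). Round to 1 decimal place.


Apply the hydropower formula P = rho * g * Q * H * eta
rho * g = 1000 * 9.81 = 9810.0
P = 9810.0 * 27.5 * 165.7 * 0.8
P = 35761374.0 W

35761374.0


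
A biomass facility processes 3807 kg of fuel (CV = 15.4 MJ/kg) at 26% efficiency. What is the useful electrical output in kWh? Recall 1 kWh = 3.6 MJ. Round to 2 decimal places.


Total energy = mass * CV = 3807 * 15.4 = 58627.8 MJ
Useful energy = total * eta = 58627.8 * 0.26 = 15243.23 MJ
Convert to kWh: 15243.23 / 3.6
Useful energy = 4234.23 kWh

4234.23


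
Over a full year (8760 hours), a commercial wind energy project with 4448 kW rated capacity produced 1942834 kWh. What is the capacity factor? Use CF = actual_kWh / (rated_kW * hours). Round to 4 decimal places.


Capacity factor = actual output / maximum possible output
Maximum possible = rated * hours = 4448 * 8760 = 38964480 kWh
CF = 1942834 / 38964480
CF = 0.0499

0.0499


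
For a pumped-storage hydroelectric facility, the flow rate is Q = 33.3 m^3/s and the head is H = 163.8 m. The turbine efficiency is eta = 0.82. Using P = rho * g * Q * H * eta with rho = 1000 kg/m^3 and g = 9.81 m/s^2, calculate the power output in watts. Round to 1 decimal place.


Apply the hydropower formula P = rho * g * Q * H * eta
rho * g = 1000 * 9.81 = 9810.0
P = 9810.0 * 33.3 * 163.8 * 0.82
P = 43877410.7 W

43877410.7


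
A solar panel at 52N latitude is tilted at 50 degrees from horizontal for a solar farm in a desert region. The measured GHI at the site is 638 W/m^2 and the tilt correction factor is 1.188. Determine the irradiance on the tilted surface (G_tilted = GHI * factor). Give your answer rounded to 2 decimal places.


Identify the given values:
  GHI = 638 W/m^2, tilt correction factor = 1.188
Apply the formula G_tilted = GHI * factor:
  G_tilted = 638 * 1.188
  G_tilted = 757.94 W/m^2

757.94


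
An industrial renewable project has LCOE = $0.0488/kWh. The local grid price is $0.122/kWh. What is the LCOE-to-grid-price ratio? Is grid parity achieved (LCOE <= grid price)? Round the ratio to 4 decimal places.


Compare LCOE to grid price:
  LCOE = $0.0488/kWh, Grid price = $0.122/kWh
  Ratio = LCOE / grid_price = 0.0488 / 0.122 = 0.4000
  Grid parity achieved (ratio <= 1)? yes

0.4000


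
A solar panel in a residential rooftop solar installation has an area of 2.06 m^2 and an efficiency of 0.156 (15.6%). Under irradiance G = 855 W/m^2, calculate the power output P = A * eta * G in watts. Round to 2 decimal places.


Use the solar power formula P = A * eta * G.
Given: A = 2.06 m^2, eta = 0.156, G = 855 W/m^2
P = 2.06 * 0.156 * 855
P = 274.76 W

274.76


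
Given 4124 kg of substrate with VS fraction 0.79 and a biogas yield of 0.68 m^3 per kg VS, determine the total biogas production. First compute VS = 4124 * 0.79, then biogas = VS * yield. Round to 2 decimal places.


Compute volatile solids:
  VS = mass * VS_fraction = 4124 * 0.79 = 3257.96 kg
Calculate biogas volume:
  Biogas = VS * specific_yield = 3257.96 * 0.68
  Biogas = 2215.41 m^3

2215.41


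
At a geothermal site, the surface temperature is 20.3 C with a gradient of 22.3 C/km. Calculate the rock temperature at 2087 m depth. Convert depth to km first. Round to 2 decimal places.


Convert depth to km: 2087 / 1000 = 2.087 km
Temperature increase = gradient * depth_km = 22.3 * 2.087 = 46.54 C
Temperature at depth = T_surface + delta_T = 20.3 + 46.54
T = 66.84 C

66.84


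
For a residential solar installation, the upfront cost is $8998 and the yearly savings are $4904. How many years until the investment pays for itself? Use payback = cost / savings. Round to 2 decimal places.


Simple payback period = initial cost / annual savings
Payback = 8998 / 4904
Payback = 1.83 years

1.83


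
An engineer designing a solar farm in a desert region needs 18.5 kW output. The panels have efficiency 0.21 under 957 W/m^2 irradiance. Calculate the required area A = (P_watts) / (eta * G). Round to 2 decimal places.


Convert target power to watts: P = 18.5 * 1000 = 18500.0 W
Compute denominator: eta * G = 0.21 * 957 = 200.97
Required area A = P / (eta * G) = 18500.0 / 200.97
A = 92.05 m^2

92.05


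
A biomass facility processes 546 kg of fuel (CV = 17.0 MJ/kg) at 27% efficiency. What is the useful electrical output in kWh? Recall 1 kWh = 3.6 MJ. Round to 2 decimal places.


Total energy = mass * CV = 546 * 17.0 = 9282.0 MJ
Useful energy = total * eta = 9282.0 * 0.27 = 2506.14 MJ
Convert to kWh: 2506.14 / 3.6
Useful energy = 696.15 kWh

696.15


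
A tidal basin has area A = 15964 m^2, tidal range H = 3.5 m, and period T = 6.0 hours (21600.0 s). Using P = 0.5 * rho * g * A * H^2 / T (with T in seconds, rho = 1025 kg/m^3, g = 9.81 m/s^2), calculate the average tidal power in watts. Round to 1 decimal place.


Convert period to seconds: T = 6.0 * 3600 = 21600.0 s
H^2 = 3.5^2 = 12.25
P = 0.5 * rho * g * A * H^2 / T
P = 0.5 * 1025 * 9.81 * 15964 * 12.25 / 21600.0
P = 45518.4 W

45518.4


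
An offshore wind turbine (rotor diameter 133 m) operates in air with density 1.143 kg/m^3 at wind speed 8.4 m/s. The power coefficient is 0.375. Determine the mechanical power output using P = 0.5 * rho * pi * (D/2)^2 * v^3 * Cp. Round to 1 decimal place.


Step 1 -- Compute swept area:
  A = pi * (D/2)^2 = pi * (133/2)^2 = 13892.91 m^2
Step 2 -- Apply wind power equation:
  P = 0.5 * rho * A * v^3 * Cp
  v^3 = 8.4^3 = 592.704
  P = 0.5 * 1.143 * 13892.91 * 592.704 * 0.375
  P = 1764731.0 W

1764731.0


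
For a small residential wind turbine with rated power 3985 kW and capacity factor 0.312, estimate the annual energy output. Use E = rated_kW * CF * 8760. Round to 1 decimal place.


Annual energy = rated_kW * capacity_factor * hours_per_year
Given: P_rated = 3985 kW, CF = 0.312, hours = 8760
E = 3985 * 0.312 * 8760
E = 10891483.2 kWh

10891483.2


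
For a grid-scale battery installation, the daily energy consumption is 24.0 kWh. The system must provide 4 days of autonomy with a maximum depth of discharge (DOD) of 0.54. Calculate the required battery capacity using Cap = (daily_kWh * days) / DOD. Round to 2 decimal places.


Total energy needed = daily * days = 24.0 * 4 = 96.0 kWh
Account for depth of discharge:
  Cap = total_energy / DOD = 96.0 / 0.54
  Cap = 177.78 kWh

177.78


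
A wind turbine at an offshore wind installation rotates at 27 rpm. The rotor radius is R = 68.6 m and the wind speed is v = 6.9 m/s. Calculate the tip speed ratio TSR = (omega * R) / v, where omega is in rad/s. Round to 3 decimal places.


Convert rotational speed to rad/s:
  omega = 27 * 2 * pi / 60 = 2.8274 rad/s
Compute tip speed:
  v_tip = omega * R = 2.8274 * 68.6 = 193.962 m/s
Tip speed ratio:
  TSR = v_tip / v_wind = 193.962 / 6.9 = 28.110

28.110


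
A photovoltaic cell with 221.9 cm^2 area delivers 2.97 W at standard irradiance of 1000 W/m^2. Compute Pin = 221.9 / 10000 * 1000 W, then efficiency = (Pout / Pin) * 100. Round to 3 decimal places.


First compute the input power:
  Pin = area_cm2 / 10000 * G = 221.9 / 10000 * 1000 = 22.19 W
Then compute efficiency:
  Efficiency = (Pout / Pin) * 100 = (2.97 / 22.19) * 100
  Efficiency = 13.384%

13.384


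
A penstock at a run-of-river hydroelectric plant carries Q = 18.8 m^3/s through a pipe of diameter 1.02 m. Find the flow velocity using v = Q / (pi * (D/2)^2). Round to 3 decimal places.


Compute pipe cross-sectional area:
  A = pi * (D/2)^2 = pi * (1.02/2)^2 = 0.8171 m^2
Calculate velocity:
  v = Q / A = 18.8 / 0.8171
  v = 23.007 m/s

23.007


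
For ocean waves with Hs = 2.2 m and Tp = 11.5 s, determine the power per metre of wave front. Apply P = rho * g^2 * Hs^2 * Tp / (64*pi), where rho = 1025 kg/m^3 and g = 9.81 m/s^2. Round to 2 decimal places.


Apply wave power formula:
  g^2 = 9.81^2 = 96.2361
  Hs^2 = 2.2^2 = 4.84
  Numerator = rho * g^2 * Hs^2 * Tp = 1025 * 96.2361 * 4.84 * 11.5 = 5490413.86
  Denominator = 64 * pi = 201.0619
  P = 5490413.86 / 201.0619 = 27307.08 W/m

27307.08


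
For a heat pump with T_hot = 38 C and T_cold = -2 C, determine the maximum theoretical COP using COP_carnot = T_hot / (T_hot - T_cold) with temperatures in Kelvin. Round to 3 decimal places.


Convert to Kelvin:
  T_hot = 38 + 273.15 = 311.15 K
  T_cold = -2 + 273.15 = 271.15 K
Apply Carnot COP formula:
  COP = T_hot_K / (T_hot_K - T_cold_K) = 311.15 / 40.0
  COP = 7.779

7.779


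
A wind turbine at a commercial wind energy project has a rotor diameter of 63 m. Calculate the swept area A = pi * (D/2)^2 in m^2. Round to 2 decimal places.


Compute the rotor radius:
  r = D / 2 = 63 / 2 = 31.5 m
Calculate swept area:
  A = pi * r^2 = pi * 31.5^2
  A = 3117.25 m^2

3117.25


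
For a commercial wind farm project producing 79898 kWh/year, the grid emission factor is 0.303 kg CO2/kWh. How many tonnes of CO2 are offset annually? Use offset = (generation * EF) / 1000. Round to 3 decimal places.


CO2 offset in kg = generation * emission_factor
CO2 offset = 79898 * 0.303 = 24209.09 kg
Convert to tonnes:
  CO2 offset = 24209.09 / 1000 = 24.209 tonnes

24.209


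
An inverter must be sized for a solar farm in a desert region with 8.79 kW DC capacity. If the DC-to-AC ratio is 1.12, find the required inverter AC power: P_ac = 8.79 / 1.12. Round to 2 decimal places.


The inverter AC capacity is determined by the DC/AC ratio.
Given: P_dc = 8.79 kW, DC/AC ratio = 1.12
P_ac = P_dc / ratio = 8.79 / 1.12
P_ac = 7.85 kW

7.85


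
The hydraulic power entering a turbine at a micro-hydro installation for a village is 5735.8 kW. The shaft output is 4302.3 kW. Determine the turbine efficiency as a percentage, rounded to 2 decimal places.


Turbine efficiency = (output power / input power) * 100
eta = (4302.3 / 5735.8) * 100
eta = 75.01%

75.01


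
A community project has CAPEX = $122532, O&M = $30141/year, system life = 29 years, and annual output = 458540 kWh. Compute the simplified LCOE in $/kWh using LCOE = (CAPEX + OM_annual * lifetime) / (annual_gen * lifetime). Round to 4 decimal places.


Total cost = CAPEX + OM * lifetime = 122532 + 30141 * 29 = 122532 + 874089 = 996621
Total generation = annual * lifetime = 458540 * 29 = 13297660 kWh
LCOE = 996621 / 13297660
LCOE = 0.0749 $/kWh

0.0749


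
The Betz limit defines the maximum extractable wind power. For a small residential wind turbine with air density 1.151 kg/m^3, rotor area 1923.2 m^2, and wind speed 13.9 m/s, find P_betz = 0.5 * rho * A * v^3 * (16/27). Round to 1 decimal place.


The Betz coefficient Cp_max = 16/27 = 0.5926
v^3 = 13.9^3 = 2685.619
P_betz = 0.5 * rho * A * v^3 * Cp_max
P_betz = 0.5 * 1.151 * 1923.2 * 2685.619 * 0.5926
P_betz = 1761450.3 W

1761450.3
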